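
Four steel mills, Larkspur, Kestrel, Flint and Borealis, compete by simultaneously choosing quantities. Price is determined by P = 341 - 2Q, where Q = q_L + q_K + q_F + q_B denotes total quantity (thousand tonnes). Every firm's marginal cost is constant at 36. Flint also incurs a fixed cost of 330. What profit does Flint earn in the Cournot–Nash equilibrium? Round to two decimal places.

1530.50

Each firm earns π_i = (341 - 2Q)q_i - 36q_i.
First-order condition (treating rivals' output as given): 305 - 4q_i - 2·Σ_{j≠i} q_j = 0.
With identical firms every q_j equals q_i, so Σ_{j≠i} q_j = 3q_i and 305 = 10q_i, giving q_i = 61/2.
Price P = 341 - 2·122 = 97.
Flint's profit: (97 - 36)·(61/2) - 330 = 1530.5000.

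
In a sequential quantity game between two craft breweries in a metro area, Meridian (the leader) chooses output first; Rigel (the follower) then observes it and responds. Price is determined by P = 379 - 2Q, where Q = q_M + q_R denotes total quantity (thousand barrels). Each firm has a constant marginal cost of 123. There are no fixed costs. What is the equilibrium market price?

Solve by backward induction. Given q_M, the follower Rigel maximises π_R = (379 - 2q_M - 2q_R)q_R - 123q_R.
Setting the follower's marginal profit to zero, 256 - 2q_M - 4q_R = 0, i.e. q_R = (256 - 2q_M)/4.
Meridian substitutes q_R(q_M) into its own profit: π_M = q_M(379 - 2q_M - (256 - 2q_M)/2) - 123q_M = (251 - q_M)q_M - 123q_M.
The leader's first-order condition 128 - 2q_M = 0 yields q_M = 64.
Then q_R = (256 - 2·64)/4 = 32.
Total output Q = 96, so price P = 379 - 2·96 = 187.

187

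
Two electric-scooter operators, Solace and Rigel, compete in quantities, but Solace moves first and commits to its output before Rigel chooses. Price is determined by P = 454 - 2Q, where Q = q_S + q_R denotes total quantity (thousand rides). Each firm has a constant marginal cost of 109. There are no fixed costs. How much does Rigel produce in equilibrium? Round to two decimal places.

43.13

The follower Rigel best-responds to any q_S: π_R = (454 - 2Q)q_R - 109q_R.
Setting the follower's marginal profit to zero, 345 - 2q_S - 4q_R = 0, i.e. q_R = (345 - 2q_S)/4.
The leader anticipates this reaction. Substituting into P = 454 - 2Q gives P = 563/2 - q_S, so π_S = (563/2 - q_S)q_S - 109q_S.
Maximising: ∂π_S/∂q_S = 345/2 - 2q_S = 0, giving q_S = 345/4.
Then q_R = (345 - 2·(345/4))/4 = 345/8.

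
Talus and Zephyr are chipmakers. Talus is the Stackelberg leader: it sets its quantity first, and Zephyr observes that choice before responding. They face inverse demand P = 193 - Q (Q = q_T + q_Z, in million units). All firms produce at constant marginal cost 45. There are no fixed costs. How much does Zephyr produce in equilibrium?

Solve by backward induction. Given q_T, the follower Zephyr maximises π_Z = (193 - q_T - q_Z)q_Z - 45q_Z.
∂π_Z/∂q_Z = 148 - q_T - 2q_Z = 0 gives the reaction function q_Z = (148 - q_T)/2.
Talus substitutes q_Z(q_T) into its own profit: π_T = q_T(193 - q_T - (148 - q_T)/2) - 45q_T = (119 - (1/2)q_T)q_T - 45q_T.
The leader's first-order condition 74 - q_T = 0 yields q_T = 74.
Then q_Z = (148 - 74)/2 = 37.

37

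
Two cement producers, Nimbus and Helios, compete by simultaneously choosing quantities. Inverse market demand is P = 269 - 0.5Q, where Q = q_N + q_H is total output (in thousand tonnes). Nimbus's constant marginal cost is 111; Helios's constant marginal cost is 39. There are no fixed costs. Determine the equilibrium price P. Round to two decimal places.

139.67

Nimbus's profit: π_N = (269 - 0.5Q)q_N - (111q_N). Setting ∂π_N/∂q_N = 0: 158 - q_N - (1/2)(q_H) = 0.
Helios's profit: π_H = (269 - 0.5Q)q_H - (39q_H). Setting ∂π_H/∂q_H = 0: 230 - q_H - (1/2)(q_N) = 0.
So q_N = (158 - (1/2)q_H) and q_H = (230 - (1/2)q_N).
Substituting one into the other gives q_N = 172/3 and q_H = 604/3.
Total output Q = 776/3, so price P = 269 - (1/2)·(776/3) = 419/3.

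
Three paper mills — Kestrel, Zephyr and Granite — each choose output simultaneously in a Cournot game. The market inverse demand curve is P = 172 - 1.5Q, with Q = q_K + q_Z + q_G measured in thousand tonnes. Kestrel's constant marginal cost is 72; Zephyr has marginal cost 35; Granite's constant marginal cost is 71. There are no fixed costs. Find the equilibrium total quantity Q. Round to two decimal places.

Kestrel's profit: π_K = (172 - 1.5Q)q_K - (72q_K). Setting ∂π_K/∂q_K = 0: 100 - 3q_K - (3/2)(q_Z + q_G) = 0.
Zephyr's profit: π_Z = (172 - 1.5Q)q_Z - (35q_Z). Setting ∂π_Z/∂q_Z = 0: 137 - 3q_Z - (3/2)(q_K + q_G) = 0.
Granite's profit: π_G = (172 - 1.5Q)q_G - (71q_G). Setting ∂π_G/∂q_G = 0: 101 - 3q_G - (3/2)(q_K + q_Z) = 0.
Adding the 3 first-order conditions: 338 − 6Q = 0, so Q = 169/3.
Back-substituting: q_K = (100 − 169/2)/(3/2) = 31/3, q_Z = (137 − 169/2)/(3/2) = 35, q_G = (101 − 169/2)/(3/2) = 11.
Total output Q = 31/3 + 35 + 11 = 169/3.

56.33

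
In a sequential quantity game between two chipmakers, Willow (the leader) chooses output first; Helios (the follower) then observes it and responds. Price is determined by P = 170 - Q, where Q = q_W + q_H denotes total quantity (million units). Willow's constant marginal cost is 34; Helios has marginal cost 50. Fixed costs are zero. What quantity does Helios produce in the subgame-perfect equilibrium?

22

Solve by backward induction. Given q_W, the follower Helios maximises π_H = (170 - q_W - q_H)q_H - 50q_H.
Follower FOC: 120 - q_W - 2q_H = 0, so q_H(q_W) = (120 - q_W)/2.
Willow substitutes q_H(q_W) into its own profit: π_W = q_W(170 - q_W - (120 - q_W)/2) - 34q_W = (110 - (1/2)q_W)q_W - 34q_W.
Leader FOC: 76 - q_W = 0, so q_W = 76.
Then q_H = (120 - 76)/2 = 22.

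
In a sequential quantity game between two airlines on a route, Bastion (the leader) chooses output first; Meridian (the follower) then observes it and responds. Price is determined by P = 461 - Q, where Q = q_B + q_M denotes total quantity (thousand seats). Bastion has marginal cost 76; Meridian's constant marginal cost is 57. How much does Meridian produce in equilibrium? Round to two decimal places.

The follower Meridian best-responds to any q_B: π_M = (461 - Q)q_M - 57q_M.
Setting the follower's marginal profit to zero, 404 - q_B - 2q_M = 0, i.e. q_M = (404 - q_B)/2.
The leader anticipates this reaction. Substituting into P = 461 - Q gives P = 259 - (1/2)q_B, so π_B = (259 - (1/2)q_B)q_B - 76q_B.
Maximising: ∂π_B/∂q_B = 183 - q_B = 0, giving q_B = 183.
Then q_M = (404 - 183)/2 = 221/2.

110.50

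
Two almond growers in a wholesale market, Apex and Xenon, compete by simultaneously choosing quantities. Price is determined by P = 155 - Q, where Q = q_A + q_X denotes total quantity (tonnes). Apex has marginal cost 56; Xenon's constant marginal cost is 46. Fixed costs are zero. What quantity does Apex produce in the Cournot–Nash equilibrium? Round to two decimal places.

Apex's profit: π_A = (155 - Q)q_A - (56q_A). Setting ∂π_A/∂q_A = 0: 99 - 2q_A - (q_X) = 0.
Xenon's profit: π_X = (155 - Q)q_X - (46q_X). Setting ∂π_X/∂q_X = 0: 109 - 2q_X - (q_A) = 0.
So q_A = (99 - q_X)/2 and q_X = (109 - q_A)/2.
Substituting one into the other gives q_A = 89/3 and q_X = 119/3.

29.67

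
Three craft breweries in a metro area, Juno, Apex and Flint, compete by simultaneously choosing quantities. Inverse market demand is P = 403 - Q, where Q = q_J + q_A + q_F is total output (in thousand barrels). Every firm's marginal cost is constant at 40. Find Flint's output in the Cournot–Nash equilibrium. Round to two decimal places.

Each firm earns π_i = (403 - Q)q_i - 40q_i.
First-order condition (treating rivals' output as given): 363 - 2q_i - Σ_{j≠i} q_j = 0.
With identical firms every q_j equals q_i, so Σ_{j≠i} q_j = 2q_i and 363 = 4q_i, giving q_i = 363/4.

90.75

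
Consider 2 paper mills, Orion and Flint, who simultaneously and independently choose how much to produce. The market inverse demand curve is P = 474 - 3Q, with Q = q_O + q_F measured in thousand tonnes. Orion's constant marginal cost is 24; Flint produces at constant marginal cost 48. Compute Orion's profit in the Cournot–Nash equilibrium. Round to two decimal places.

Orion's profit: π_O = (474 - 3Q)q_O - (24q_O). Setting ∂π_O/∂q_O = 0: 450 - 6q_O - 3(q_F) = 0.
Flint's first-order condition: 426 - 6q_F - 3(q_O) = 0.
Rearranging gives the reaction functions q_O = (450 - 3q_F)/6 and q_F = (426 - 3q_O)/6.
Substituting one into the other gives q_O = 158/3 and q_F = 134/3.
Price P = 474 - 3·(292/3) = 182.
Orion's profit: (182 - 24)·(158/3) = 8321.3333.

8321.33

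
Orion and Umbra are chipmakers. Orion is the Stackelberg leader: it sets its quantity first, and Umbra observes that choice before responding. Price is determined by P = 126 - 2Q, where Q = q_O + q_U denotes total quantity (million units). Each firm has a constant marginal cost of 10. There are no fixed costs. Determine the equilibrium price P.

39

The follower Umbra best-responds to any q_O: π_U = (126 - 2Q)q_U - 10q_U.
∂π_U/∂q_U = 116 - 2q_O - 4q_U = 0 gives the reaction function q_U = (116 - 2q_O)/4.
Orion substitutes q_U(q_O) into its own profit: π_O = q_O(126 - 2q_O - (116 - 2q_O)/2) - 10q_O = (68 - q_O)q_O - 10q_O.
Maximising: ∂π_O/∂q_O = 58 - 2q_O = 0, giving q_O = 29.
Then q_U = (116 - 2·29)/4 = 29/2.
Total output Q = 87/2, so price P = 126 - 2·(87/2) = 39.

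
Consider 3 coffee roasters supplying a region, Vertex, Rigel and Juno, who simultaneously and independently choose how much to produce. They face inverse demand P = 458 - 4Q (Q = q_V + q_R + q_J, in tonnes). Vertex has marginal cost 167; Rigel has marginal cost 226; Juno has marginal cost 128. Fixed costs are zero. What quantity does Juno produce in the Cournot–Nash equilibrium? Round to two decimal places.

29.19

Vertex's profit: π_V = (458 - 4Q)q_V - (167q_V). Setting ∂π_V/∂q_V = 0: 291 - 8q_V - 4(q_R + q_J) = 0.
Rigel's profit: π_R = (458 - 4Q)q_R - (226q_R). Setting ∂π_R/∂q_R = 0: 232 - 8q_R - 4(q_V + q_J) = 0.
Juno's profit: π_J = (458 - 4Q)q_J - (128q_J). Setting ∂π_J/∂q_J = 0: 330 - 8q_J - 4(q_V + q_R) = 0.
Adding the 3 conditions: 853 − 8Q − 8Q = 0, i.e. Q = 853/16.
Back-substituting: q_V = (291 − 853/4)/4 = 311/16, q_R = (232 − 853/4)/4 = 75/16, q_J = (330 − 853/4)/4 = 467/16.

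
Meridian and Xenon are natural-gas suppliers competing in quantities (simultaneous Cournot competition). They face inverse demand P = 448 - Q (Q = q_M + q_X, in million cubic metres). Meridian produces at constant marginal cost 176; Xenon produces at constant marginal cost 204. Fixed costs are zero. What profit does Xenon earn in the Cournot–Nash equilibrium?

Meridian's profit: π_M = (448 - Q)q_M - (176q_M). Setting ∂π_M/∂q_M = 0: 272 - 2q_M - (q_X) = 0.
Xenon's first-order condition: 244 - 2q_X - (q_M) = 0.
Rearranging gives the reaction functions q_M = (272 - q_X)/2 and q_X = (244 - q_M)/2.
Substituting one into the other gives q_M = 100 and q_X = 72.
Price P = 448 - 172 = 276.
Xenon's profit: (276 - 204)·72 = 5184.

5184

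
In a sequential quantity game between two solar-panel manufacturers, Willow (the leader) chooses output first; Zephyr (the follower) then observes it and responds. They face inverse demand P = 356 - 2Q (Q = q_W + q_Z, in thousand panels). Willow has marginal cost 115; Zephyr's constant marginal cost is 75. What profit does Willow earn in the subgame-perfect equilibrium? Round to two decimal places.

The follower Zephyr best-responds to any q_W: π_Z = (356 - 2Q)q_Z - 75q_Z.
Follower FOC: 281 - 2q_W - 4q_Z = 0, so q_Z(q_W) = (281 - 2q_W)/4.
Willow substitutes q_Z(q_W) into its own profit: π_W = q_W(356 - 2q_W - (281 - 2q_W)/2) - 115q_W = (431/2 - q_W)q_W - 115q_W.
The leader's first-order condition 201/2 - 2q_W = 0 yields q_W = 201/4.
Then q_Z = (281 - 2·(201/4))/4 = 361/8.
Price P = 356 - 2·(763/8) = 661/4.
Willow's profit: (661/4 - 115)·(201/4) = 2525.0625.

2525.06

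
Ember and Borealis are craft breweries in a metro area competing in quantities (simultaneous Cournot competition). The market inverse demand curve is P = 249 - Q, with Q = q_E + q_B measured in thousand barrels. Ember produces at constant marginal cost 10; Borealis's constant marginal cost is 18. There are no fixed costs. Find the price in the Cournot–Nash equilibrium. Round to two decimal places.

92.33

Ember's profit: π_E = (249 - Q)q_E - (10q_E). Setting ∂π_E/∂q_E = 0: 239 - 2q_E - (q_B) = 0.
Borealis's first-order condition: 231 - 2q_B - (q_E) = 0.
Best responses: q_E = (239 - q_B)/2, q_B = (231 - q_E)/2.
Solving the pair: q_E = 247/3, q_B = 223/3.
Total output Q = 470/3, so price P = 249 - 470/3 = 277/3.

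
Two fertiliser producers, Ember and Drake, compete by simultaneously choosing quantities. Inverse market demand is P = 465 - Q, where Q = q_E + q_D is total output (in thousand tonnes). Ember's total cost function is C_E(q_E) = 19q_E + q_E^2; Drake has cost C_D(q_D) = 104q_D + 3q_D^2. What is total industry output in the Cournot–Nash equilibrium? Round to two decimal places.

135.65

Ember's profit: π_E = (465 - Q)q_E - (19q_E + q_E²). Setting ∂π_E/∂q_E = 0: 446 - 4q_E - (q_D) = 0.
Drake's first-order condition: 361 - 8q_D - (q_E) = 0.
Best responses: q_E = (446 - q_D)/4, q_D = (361 - q_E)/8.
Solving the pair: q_E = 103.4516, q_D = 998/31.
Total output Q = 103.4516 + 998/31 = 135.6452.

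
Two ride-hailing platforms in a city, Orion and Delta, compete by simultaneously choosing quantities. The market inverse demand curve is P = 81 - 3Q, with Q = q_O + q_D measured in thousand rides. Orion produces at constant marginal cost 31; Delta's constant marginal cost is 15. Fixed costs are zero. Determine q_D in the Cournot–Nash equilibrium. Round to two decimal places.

9.11

Orion's profit: π_O = (81 - 3Q)q_O - (31q_O). Setting ∂π_O/∂q_O = 0: 50 - 6q_O - 3(q_D) = 0.
Delta's first-order condition: 66 - 6q_D - 3(q_O) = 0.
Rearranging gives the reaction functions q_O = (50 - 3q_D)/6 and q_D = (66 - 3q_O)/6.
Solving the pair: q_O = 34/9, q_D = 82/9.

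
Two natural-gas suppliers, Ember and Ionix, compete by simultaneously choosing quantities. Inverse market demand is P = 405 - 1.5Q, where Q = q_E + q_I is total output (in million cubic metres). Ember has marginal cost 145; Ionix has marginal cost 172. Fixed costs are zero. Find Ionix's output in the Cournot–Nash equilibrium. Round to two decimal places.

45.78

Ember's profit: π_E = (405 - 1.5Q)q_E - (145q_E). Setting ∂π_E/∂q_E = 0: 260 - 3q_E - (3/2)(q_I) = 0.
Ionix's profit: π_I = (405 - 1.5Q)q_I - (172q_I). Setting ∂π_I/∂q_I = 0: 233 - 3q_I - (3/2)(q_E) = 0.
So q_E = (260 - (3/2)q_I)/3 and q_I = (233 - (3/2)q_E)/3.
Substituting one into the other gives q_E = 574/9 and q_I = 412/9.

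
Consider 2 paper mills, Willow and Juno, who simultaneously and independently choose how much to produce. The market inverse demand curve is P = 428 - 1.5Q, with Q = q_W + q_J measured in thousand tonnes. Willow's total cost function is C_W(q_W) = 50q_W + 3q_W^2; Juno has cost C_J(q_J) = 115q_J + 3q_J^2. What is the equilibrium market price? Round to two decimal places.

329.29

Willow's profit: π_W = (428 - 1.5Q)q_W - (50q_W + 3q_W²). Setting ∂π_W/∂q_W = 0: 378 - 9q_W - (3/2)(q_J) = 0.
Juno's profit: π_J = (428 - 1.5Q)q_J - (115q_J + 3q_J²). Setting ∂π_J/∂q_J = 0: 313 - 9q_J - (3/2)(q_W) = 0.
So q_W = (378 - (3/2)q_J)/9 and q_J = (313 - (3/2)q_W)/9.
Substituting one into the other gives q_W = 782/21 and q_J = 200/7.
Total output Q = 1382/21, so price P = 428 - (3/2)·(1382/21) = 329.2857.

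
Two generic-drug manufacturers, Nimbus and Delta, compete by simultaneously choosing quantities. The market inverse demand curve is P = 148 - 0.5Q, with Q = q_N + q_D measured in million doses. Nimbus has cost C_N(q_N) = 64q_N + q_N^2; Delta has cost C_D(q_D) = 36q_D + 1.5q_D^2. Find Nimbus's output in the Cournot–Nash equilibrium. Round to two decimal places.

Nimbus's profit: π_N = (148 - 0.5Q)q_N - (64q_N + q_N²). Setting ∂π_N/∂q_N = 0: 84 - 3q_N - (1/2)(q_D) = 0.
Delta's profit: π_D = (148 - 0.5Q)q_D - (36q_D + (3/2)q_D²). Setting ∂π_D/∂q_D = 0: 112 - 4q_D - (1/2)(q_N) = 0.
Best responses: q_N = (84 - (1/2)q_D)/3, q_D = (112 - (1/2)q_N)/4.
Solving the pair: q_N = 1120/47, q_D = 1176/47.

23.83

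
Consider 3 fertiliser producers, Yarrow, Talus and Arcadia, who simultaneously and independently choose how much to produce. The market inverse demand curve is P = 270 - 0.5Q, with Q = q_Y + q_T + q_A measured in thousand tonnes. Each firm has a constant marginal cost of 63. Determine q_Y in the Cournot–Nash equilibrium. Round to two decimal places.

Each firm earns π_i = (270 - 0.5Q)q_i - 63q_i.
First-order condition (treating rivals' output as given): 207 - q_i - (1/2)·Σ_{j≠i} q_j = 0.
With identical firms every q_j equals q_i, so Σ_{j≠i} q_j = 2q_i and 207 = 2q_i, giving q_i = 207/2.

103.50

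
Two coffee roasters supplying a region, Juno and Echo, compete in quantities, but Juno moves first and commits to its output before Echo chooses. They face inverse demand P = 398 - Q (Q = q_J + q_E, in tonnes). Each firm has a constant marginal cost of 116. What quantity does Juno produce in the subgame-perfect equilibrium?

141

Solve by backward induction. Given q_J, the follower Echo maximises π_E = (398 - q_J - q_E)q_E - 116q_E.
Follower FOC: 282 - q_J - 2q_E = 0, so q_E(q_J) = (282 - q_J)/2.
Juno substitutes q_E(q_J) into its own profit: π_J = q_J(398 - q_J - (282 - q_J)/2) - 116q_J = (257 - (1/2)q_J)q_J - 116q_J.
The leader's first-order condition 141 - q_J = 0 yields q_J = 141.
Then q_E = (282 - 141)/2 = 141/2.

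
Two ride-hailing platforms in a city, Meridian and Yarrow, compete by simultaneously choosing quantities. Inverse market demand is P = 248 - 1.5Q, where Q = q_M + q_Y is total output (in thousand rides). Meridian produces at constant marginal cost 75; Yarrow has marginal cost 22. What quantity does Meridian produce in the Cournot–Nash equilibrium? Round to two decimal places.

Meridian's profit: π_M = (248 - 1.5Q)q_M - (75q_M). Setting ∂π_M/∂q_M = 0: 173 - 3q_M - (3/2)(q_Y) = 0.
Yarrow's profit: π_Y = (248 - 1.5Q)q_Y - (22q_Y). Setting ∂π_Y/∂q_Y = 0: 226 - 3q_Y - (3/2)(q_M) = 0.
So q_M = (173 - (3/2)q_Y)/3 and q_Y = (226 - (3/2)q_M)/3.
Substituting one into the other gives q_M = 80/3 and q_Y = 62.

26.67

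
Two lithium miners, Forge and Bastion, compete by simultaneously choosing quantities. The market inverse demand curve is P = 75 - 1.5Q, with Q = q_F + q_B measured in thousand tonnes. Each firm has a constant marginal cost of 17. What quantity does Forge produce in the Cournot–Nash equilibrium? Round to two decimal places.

12.89

A representative firm's profit is π_i = q_i(75 - 1.5Q) - 17q_i.
First-order condition (treating rivals' output as given): 58 - 3q_i - (3/2)q_j = 0.
With identical firms every q_j equals q_i, so q_j = q_i and 58 = (9/2)q_i, giving q_i = 116/9.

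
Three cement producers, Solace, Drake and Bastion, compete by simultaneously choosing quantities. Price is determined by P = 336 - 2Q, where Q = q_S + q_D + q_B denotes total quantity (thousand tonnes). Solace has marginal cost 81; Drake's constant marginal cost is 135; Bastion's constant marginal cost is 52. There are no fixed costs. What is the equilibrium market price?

Solace's profit: π_S = (336 - 2Q)q_S - (81q_S). Setting ∂π_S/∂q_S = 0: 255 - 4q_S - 2(q_D + q_B) = 0.
Drake's profit: π_D = (336 - 2Q)q_D - (135q_D). Setting ∂π_D/∂q_D = 0: 201 - 4q_D - 2(q_S + q_B) = 0.
Bastion's profit: π_B = (336 - 2Q)q_B - (52q_B). Setting ∂π_B/∂q_B = 0: 284 - 4q_B - 2(q_S + q_D) = 0.
Summing all 3 equations gives 740 − 8Q = 0, hence Q = 185/2.
Back-substituting: q_S = (255 − 185)/2 = 35, q_D = (201 − 185)/2 = 8, q_B = (284 − 185)/2 = 99/2.
Total output Q = 185/2, so price P = 336 - 2·(185/2) = 151.

151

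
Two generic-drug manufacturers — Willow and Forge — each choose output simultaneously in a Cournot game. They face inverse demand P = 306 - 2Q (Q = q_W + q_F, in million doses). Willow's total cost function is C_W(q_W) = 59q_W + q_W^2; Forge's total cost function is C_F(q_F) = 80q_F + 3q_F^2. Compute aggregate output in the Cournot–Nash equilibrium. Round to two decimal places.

51.43

Willow's profit: π_W = (306 - 2Q)q_W - (59q_W + q_W²). Setting ∂π_W/∂q_W = 0: 247 - 6q_W - 2(q_F) = 0.
Forge's profit: π_F = (306 - 2Q)q_F - (80q_F + 3q_F²). Setting ∂π_F/∂q_F = 0: 226 - 10q_F - 2(q_W) = 0.
Rearranging gives the reaction functions q_W = (247 - 2q_F)/6 and q_F = (226 - 2q_W)/10.
Solving the pair: q_W = 1009/28, q_F = 431/28.
Total output Q = 1009/28 + 431/28 = 360/7.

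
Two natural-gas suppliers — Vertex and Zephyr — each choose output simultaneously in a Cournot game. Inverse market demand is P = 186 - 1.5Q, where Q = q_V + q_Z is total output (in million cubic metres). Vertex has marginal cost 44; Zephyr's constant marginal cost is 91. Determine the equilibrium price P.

Vertex's profit: π_V = (186 - 1.5Q)q_V - (44q_V). Setting ∂π_V/∂q_V = 0: 142 - 3q_V - (3/2)(q_Z) = 0.
Zephyr's profit: π_Z = (186 - 1.5Q)q_Z - (91q_Z). Setting ∂π_Z/∂q_Z = 0: 95 - 3q_Z - (3/2)(q_V) = 0.
So q_V = (142 - (3/2)q_Z)/3 and q_Z = (95 - (3/2)q_V)/3.
Solving the pair: q_V = 42, q_Z = 32/3.
Total output Q = 158/3, so price P = 186 - (3/2)·(158/3) = 107.

107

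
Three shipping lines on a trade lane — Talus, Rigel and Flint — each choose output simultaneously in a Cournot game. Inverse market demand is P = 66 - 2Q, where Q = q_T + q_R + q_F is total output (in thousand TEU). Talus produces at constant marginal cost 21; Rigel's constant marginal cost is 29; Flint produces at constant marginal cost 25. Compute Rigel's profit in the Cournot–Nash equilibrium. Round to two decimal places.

Talus's profit: π_T = (66 - 2Q)q_T - (21q_T). Setting ∂π_T/∂q_T = 0: 45 - 4q_T - 2(q_R + q_F) = 0.
Rigel's first-order condition: 37 - 4q_R - 2(q_T + q_F) = 0.
Flint's first-order condition: 41 - 4q_F - 2(q_T + q_R) = 0.
Summing all 3 equations gives 123 − 8Q = 0, hence Q = 123/8.
Back-substituting: q_T = (45 − 123/4)/2 = 57/8, q_R = (37 − 123/4)/2 = 25/8, q_F = (41 − 123/4)/2 = 41/8.
Price P = 66 - 2·(123/8) = 141/4.
Rigel's profit: (141/4 - 29)·(25/8) = 625/32.

19.53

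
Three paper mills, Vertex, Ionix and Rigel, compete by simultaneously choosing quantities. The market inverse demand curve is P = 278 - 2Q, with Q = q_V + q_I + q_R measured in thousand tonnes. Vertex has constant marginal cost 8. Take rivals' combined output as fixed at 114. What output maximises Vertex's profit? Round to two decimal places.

With rivals' combined output fixed at 114, Vertex's profit is π_V = (278 - 2·114 - 2q_V)q_V - (8q_V) = (50 - 2q_V)q_V - (8q_V).
∂π_V/∂q_V = 42 - 4q_V = 0, so q_V = 21/2.

10.50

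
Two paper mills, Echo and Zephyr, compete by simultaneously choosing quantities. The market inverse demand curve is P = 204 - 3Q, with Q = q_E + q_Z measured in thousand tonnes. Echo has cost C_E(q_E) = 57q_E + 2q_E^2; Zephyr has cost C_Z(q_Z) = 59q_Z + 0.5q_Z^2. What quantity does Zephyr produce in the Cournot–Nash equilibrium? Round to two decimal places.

16.54

Echo's profit: π_E = (204 - 3Q)q_E - (57q_E + 2q_E²). Setting ∂π_E/∂q_E = 0: 147 - 10q_E - 3(q_Z) = 0.
Zephyr's first-order condition: 145 - 7q_Z - 3(q_E) = 0.
Best responses: q_E = (147 - 3q_Z)/10, q_Z = (145 - 3q_E)/7.
Substituting one into the other gives q_E = 594/61 and q_Z = 1009/61.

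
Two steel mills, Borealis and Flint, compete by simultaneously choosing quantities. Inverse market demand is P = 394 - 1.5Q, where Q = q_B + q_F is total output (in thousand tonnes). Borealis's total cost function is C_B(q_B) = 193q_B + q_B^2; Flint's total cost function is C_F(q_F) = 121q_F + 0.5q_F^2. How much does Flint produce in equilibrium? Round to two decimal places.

Borealis's profit: π_B = (394 - 1.5Q)q_B - (193q_B + q_B²). Setting ∂π_B/∂q_B = 0: 201 - 5q_B - (3/2)(q_F) = 0.
Flint's first-order condition: 273 - 4q_F - (3/2)(q_B) = 0.
Best responses: q_B = (201 - (3/2)q_F)/5, q_F = (273 - (3/2)q_B)/4.
Substituting one into the other gives q_B = 1578/71 and q_F = 59.9155.

59.92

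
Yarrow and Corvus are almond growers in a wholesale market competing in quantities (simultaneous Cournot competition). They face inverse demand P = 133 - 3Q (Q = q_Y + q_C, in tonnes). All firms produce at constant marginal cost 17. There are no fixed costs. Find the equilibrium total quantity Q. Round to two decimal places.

A representative firm's profit is π_i = q_i(133 - 3Q) - 17q_i.
First-order condition (treating rivals' output as given): 116 - 6q_i - 3q_j = 0.
By symmetry each firm produces the same amount; substituting q_j = q_i yields q_i = 116/9.
Total output Q = 116/9 + 116/9 = 232/9.

25.78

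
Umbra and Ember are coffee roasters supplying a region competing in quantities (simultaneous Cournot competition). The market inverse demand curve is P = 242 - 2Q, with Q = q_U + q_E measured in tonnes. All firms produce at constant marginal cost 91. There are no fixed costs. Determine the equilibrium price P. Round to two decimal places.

Each firm earns π_i = (242 - 2Q)q_i - 91q_i.
First-order condition (treating rivals' output as given): 151 - 4q_i - 2q_j = 0.
With identical firms every q_j equals q_i, so q_j = q_i and 151 = 6q_i, giving q_i = 151/6.
Total output Q = 151/3, so price P = 242 - 2·(151/3) = 424/3.

141.33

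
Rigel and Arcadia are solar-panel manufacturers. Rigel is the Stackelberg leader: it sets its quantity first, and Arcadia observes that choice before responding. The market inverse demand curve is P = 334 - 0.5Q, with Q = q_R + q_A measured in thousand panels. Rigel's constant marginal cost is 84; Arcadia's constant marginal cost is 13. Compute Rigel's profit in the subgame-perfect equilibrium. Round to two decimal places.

8010.25

Solve by backward induction. Given q_R, the follower Arcadia maximises π_A = (334 - (1/2)q_R - (1/2)q_A)q_A - 13q_A.
Follower FOC: 321 - (1/2)q_R - q_A = 0, so q_A(q_R) = (321 - (1/2)q_R).
The leader anticipates this reaction. Substituting into P = 334 - 0.5Q gives P = 347/2 - (1/4)q_R, so π_R = (347/2 - (1/4)q_R)q_R - 84q_R.
Leader FOC: 179/2 - (1/2)q_R = 0, so q_R = 179.
Then q_A = (321 - (1/2)·179) = 463/2.
Price P = 334 - (1/2)·(821/2) = 515/4.
Rigel's profit: (515/4 - 84)·179 = 8010.2500.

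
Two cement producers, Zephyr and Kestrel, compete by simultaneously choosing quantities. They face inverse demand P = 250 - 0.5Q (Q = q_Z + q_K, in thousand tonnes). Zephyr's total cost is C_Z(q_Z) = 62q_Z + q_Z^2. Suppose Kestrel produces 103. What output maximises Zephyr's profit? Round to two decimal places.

45.50

With the rival's output fixed at 103, Zephyr's profit is π_Z = (250 - (1/2)·103 - (1/2)q_Z)q_Z - (62q_Z + q_Z²) = (397/2 - (1/2)q_Z)q_Z - (62q_Z + q_Z²).
∂π_Z/∂q_Z = 273/2 - 3q_Z = 0, so q_Z = 91/2.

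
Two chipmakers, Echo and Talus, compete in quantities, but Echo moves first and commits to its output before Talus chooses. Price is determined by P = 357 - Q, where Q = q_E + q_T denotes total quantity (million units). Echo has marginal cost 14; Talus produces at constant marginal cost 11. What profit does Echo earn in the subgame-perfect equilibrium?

14450

The follower Talus best-responds to any q_E: π_T = (357 - Q)q_T - 11q_T.
∂π_T/∂q_T = 346 - q_E - 2q_T = 0 gives the reaction function q_T = (346 - q_E)/2.
The leader anticipates this reaction. Substituting into P = 357 - Q gives P = 184 - (1/2)q_E, so π_E = (184 - (1/2)q_E)q_E - 14q_E.
Maximising: ∂π_E/∂q_E = 170 - q_E = 0, giving q_E = 170.
Then q_T = (346 - 170)/2 = 88.
Price P = 357 - 258 = 99.
Echo's profit: (99 - 14)·170 = 14450.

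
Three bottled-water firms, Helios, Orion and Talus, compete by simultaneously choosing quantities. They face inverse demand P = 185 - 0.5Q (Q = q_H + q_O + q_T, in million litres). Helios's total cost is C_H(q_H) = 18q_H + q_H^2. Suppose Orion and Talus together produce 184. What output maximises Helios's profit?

25

With rivals' combined output fixed at 184, Helios's profit is π_H = (185 - (1/2)·184 - (1/2)q_H)q_H - (18q_H + q_H²) = (93 - (1/2)q_H)q_H - (18q_H + q_H²).
∂π_H/∂q_H = 75 - 3q_H = 0, so q_H = 25.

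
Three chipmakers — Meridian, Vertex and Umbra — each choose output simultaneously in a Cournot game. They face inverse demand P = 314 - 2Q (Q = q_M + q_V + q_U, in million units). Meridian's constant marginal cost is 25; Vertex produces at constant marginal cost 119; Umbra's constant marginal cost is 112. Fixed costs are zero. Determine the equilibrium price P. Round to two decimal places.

Meridian's profit: π_M = (314 - 2Q)q_M - (25q_M). Setting ∂π_M/∂q_M = 0: 289 - 4q_M - 2(q_V + q_U) = 0.
Vertex's first-order condition: 195 - 4q_V - 2(q_M + q_U) = 0.
Umbra's first-order condition: 202 - 4q_U - 2(q_M + q_V) = 0.
Adding the 3 conditions: 686 − 4Q − 4Q = 0, i.e. Q = 343/4.
Back-substituting: q_M = (289 − 343/2)/2 = 235/4, q_V = (195 − 343/2)/2 = 47/4, q_U = (202 − 343/2)/2 = 61/4.
Total output Q = 343/4, so price P = 314 - 2·(343/4) = 285/2.

142.50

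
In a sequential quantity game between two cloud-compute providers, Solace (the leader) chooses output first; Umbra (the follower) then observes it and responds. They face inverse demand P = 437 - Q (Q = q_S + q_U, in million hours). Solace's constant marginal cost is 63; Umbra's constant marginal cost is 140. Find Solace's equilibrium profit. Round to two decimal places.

25425.13

Solve by backward induction. Given q_S, the follower Umbra maximises π_U = (437 - q_S - q_U)q_U - 140q_U.
Follower FOC: 297 - q_S - 2q_U = 0, so q_U(q_S) = (297 - q_S)/2.
The leader anticipates this reaction. Substituting into P = 437 - Q gives P = 577/2 - (1/2)q_S, so π_S = (577/2 - (1/2)q_S)q_S - 63q_S.
Leader FOC: 451/2 - q_S = 0, so q_S = 451/2.
Then q_U = (297 - 451/2)/2 = 143/4.
Price P = 437 - 1045/4 = 703/4.
Solace's profit: (703/4 - 63)·(451/2) = 25425.1250.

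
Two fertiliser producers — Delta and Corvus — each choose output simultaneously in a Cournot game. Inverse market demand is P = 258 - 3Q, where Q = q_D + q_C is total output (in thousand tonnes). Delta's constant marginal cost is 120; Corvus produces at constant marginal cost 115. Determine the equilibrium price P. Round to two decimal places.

Delta's profit: π_D = (258 - 3Q)q_D - (120q_D). Setting ∂π_D/∂q_D = 0: 138 - 6q_D - 3(q_C) = 0.
Corvus's profit: π_C = (258 - 3Q)q_C - (115q_C). Setting ∂π_C/∂q_C = 0: 143 - 6q_C - 3(q_D) = 0.
So q_D = (138 - 3q_C)/6 and q_C = (143 - 3q_D)/6.
Substituting one into the other gives q_D = 133/9 and q_C = 148/9.
Total output Q = 281/9, so price P = 258 - 3·(281/9) = 493/3.

164.33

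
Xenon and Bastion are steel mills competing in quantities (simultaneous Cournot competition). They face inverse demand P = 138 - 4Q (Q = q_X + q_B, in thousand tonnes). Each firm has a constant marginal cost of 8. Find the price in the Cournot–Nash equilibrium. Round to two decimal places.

51.33

Each firm earns π_i = (138 - 4Q)q_i - 8q_i.
First-order condition (treating rivals' output as given): 130 - 8q_i - 4q_j = 0.
By symmetry each firm produces the same amount; substituting q_j = q_i yields q_i = 130/12 = 65/6.
Total output Q = 65/3, so price P = 138 - 4·(65/3) = 154/3.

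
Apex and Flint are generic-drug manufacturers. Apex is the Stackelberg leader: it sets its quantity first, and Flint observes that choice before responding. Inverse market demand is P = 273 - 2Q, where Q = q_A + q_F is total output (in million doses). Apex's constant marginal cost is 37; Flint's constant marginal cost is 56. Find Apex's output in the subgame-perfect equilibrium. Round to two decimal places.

Solve by backward induction. Given q_A, the follower Flint maximises π_F = (273 - 2q_A - 2q_F)q_F - 56q_F.
∂π_F/∂q_F = 217 - 2q_A - 4q_F = 0 gives the reaction function q_F = (217 - 2q_A)/4.
The leader anticipates this reaction. Substituting into P = 273 - 2Q gives P = 329/2 - q_A, so π_A = (329/2 - q_A)q_A - 37q_A.
Leader FOC: 255/2 - 2q_A = 0, so q_A = 255/4.
Then q_F = (217 - 2·(255/4))/4 = 179/8.

63.75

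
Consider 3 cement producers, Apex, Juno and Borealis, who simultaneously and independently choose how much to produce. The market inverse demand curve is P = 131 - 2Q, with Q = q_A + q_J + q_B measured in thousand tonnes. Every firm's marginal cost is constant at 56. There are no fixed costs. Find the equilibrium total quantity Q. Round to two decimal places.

28.13

Each firm earns π_i = (131 - 2Q)q_i - 56q_i.
Setting ∂π_i/∂q_i = 0 with rivals' quantities fixed: 75 - 4q_i - 2·Σ_{j≠i} q_j = 0.
With identical firms every q_j equals q_i, so Σ_{j≠i} q_j = 2q_i and 75 = 8q_i, giving q_i = 75/8.
Total output Q = 75/8 + 75/8 + 75/8 = 225/8.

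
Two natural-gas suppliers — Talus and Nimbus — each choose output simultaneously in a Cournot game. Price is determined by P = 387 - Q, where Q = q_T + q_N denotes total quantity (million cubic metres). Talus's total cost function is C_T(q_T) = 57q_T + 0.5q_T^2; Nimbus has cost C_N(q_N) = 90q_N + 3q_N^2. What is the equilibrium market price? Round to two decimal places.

Talus's profit: π_T = (387 - Q)q_T - (57q_T + (1/2)q_T²). Setting ∂π_T/∂q_T = 0: 330 - 3q_T - (q_N) = 0.
Nimbus's first-order condition: 297 - 8q_N - (q_T) = 0.
Rearranging gives the reaction functions q_T = (330 - q_N)/3 and q_N = (297 - q_T)/8.
Substituting one into the other gives q_T = 101.8696 and q_N = 561/23.
Total output Q = 126.2609, so price P = 387 - 126.2609 = 260.7391.

260.74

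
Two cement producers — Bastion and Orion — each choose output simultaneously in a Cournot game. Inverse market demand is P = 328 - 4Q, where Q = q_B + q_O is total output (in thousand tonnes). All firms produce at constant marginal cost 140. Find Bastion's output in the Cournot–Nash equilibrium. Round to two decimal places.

Each firm earns π_i = (328 - 4Q)q_i - 140q_i.
Setting ∂π_i/∂q_i = 0 with rivals' quantities fixed: 188 - 8q_i - 4q_j = 0.
By symmetry each firm produces the same amount; substituting q_j = q_i yields q_i = 188/12 = 47/3.

15.67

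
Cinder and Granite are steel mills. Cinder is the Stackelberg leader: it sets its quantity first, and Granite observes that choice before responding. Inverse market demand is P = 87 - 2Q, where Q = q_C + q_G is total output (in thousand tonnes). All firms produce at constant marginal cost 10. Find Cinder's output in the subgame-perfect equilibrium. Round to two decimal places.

The follower Granite best-responds to any q_C: π_G = (87 - 2Q)q_G - 10q_G.
Follower FOC: 77 - 2q_C - 4q_G = 0, so q_G(q_C) = (77 - 2q_C)/4.
Cinder substitutes q_G(q_C) into its own profit: π_C = q_C(87 - 2q_C - (77 - 2q_C)/2) - 10q_C = (97/2 - q_C)q_C - 10q_C.
Leader FOC: 77/2 - 2q_C = 0, so q_C = 77/4.
Then q_G = (77 - 2·(77/4))/4 = 77/8.

19.25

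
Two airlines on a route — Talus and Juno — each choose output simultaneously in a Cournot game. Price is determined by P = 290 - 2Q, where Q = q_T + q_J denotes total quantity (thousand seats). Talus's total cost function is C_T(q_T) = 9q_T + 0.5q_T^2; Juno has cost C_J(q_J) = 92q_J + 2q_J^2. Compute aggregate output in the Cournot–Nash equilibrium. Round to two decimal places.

63.33

Talus's profit: π_T = (290 - 2Q)q_T - (9q_T + (1/2)q_T²). Setting ∂π_T/∂q_T = 0: 281 - 5q_T - 2(q_J) = 0.
Juno's profit: π_J = (290 - 2Q)q_J - (92q_J + 2q_J²). Setting ∂π_J/∂q_J = 0: 198 - 8q_J - 2(q_T) = 0.
So q_T = (281 - 2q_J)/5 and q_J = (198 - 2q_T)/8.
Solving the pair: q_T = 463/9, q_J = 107/9.
Total output Q = 463/9 + 107/9 = 190/3.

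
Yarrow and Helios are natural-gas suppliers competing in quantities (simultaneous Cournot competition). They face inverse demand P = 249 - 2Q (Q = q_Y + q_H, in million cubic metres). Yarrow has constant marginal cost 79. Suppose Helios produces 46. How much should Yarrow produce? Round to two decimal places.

19.50

With the rival's output fixed at 46, Yarrow's profit is π_Y = (249 - 2·46 - 2q_Y)q_Y - (79q_Y) = (157 - 2q_Y)q_Y - (79q_Y).
∂π_Y/∂q_Y = 78 - 4q_Y = 0, so q_Y = 39/2.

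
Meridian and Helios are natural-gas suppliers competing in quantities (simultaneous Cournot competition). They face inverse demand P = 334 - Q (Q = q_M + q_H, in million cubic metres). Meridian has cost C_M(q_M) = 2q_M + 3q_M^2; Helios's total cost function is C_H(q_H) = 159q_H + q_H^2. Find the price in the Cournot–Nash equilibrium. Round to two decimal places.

262.35

Meridian's profit: π_M = (334 - Q)q_M - (2q_M + 3q_M²). Setting ∂π_M/∂q_M = 0: 332 - 8q_M - (q_H) = 0.
Helios's first-order condition: 175 - 4q_H - (q_M) = 0.
Best responses: q_M = (332 - q_H)/8, q_H = (175 - q_M)/4.
Solving the pair: q_M = 1153/31, q_H = 1068/31.
Total output Q = 71.6452, so price P = 334 - 71.6452 = 262.3548.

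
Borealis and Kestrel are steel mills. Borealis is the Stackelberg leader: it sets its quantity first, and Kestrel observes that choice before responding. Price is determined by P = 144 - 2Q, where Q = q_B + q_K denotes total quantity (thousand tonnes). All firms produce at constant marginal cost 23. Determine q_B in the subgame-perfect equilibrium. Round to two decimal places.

30.25

Solve by backward induction. Given q_B, the follower Kestrel maximises π_K = (144 - 2q_B - 2q_K)q_K - 23q_K.
Setting the follower's marginal profit to zero, 121 - 2q_B - 4q_K = 0, i.e. q_K = (121 - 2q_B)/4.
The leader anticipates this reaction. Substituting into P = 144 - 2Q gives P = 167/2 - q_B, so π_B = (167/2 - q_B)q_B - 23q_B.
Leader FOC: 121/2 - 2q_B = 0, so q_B = 121/4.
Then q_K = (121 - 2·(121/4))/4 = 121/8.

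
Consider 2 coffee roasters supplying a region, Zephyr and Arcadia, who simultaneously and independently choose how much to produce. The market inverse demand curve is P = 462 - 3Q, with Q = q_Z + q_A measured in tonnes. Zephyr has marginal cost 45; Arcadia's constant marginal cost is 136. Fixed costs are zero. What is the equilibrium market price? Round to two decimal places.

214.33

Zephyr's profit: π_Z = (462 - 3Q)q_Z - (45q_Z). Setting ∂π_Z/∂q_Z = 0: 417 - 6q_Z - 3(q_A) = 0.
Arcadia's first-order condition: 326 - 6q_A - 3(q_Z) = 0.
Rearranging gives the reaction functions q_Z = (417 - 3q_A)/6 and q_A = (326 - 3q_Z)/6.
Substituting one into the other gives q_Z = 508/9 and q_A = 235/9.
Total output Q = 743/9, so price P = 462 - 3·(743/9) = 643/3.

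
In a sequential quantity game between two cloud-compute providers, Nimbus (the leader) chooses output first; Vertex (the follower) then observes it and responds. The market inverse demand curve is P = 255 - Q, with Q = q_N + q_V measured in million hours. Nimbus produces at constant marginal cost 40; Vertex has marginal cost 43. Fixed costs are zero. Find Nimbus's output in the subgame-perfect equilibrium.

109

Solve by backward induction. Given q_N, the follower Vertex maximises π_V = (255 - q_N - q_V)q_V - 43q_V.
Follower FOC: 212 - q_N - 2q_V = 0, so q_V(q_N) = (212 - q_N)/2.
The leader anticipates this reaction. Substituting into P = 255 - Q gives P = 149 - (1/2)q_N, so π_N = (149 - (1/2)q_N)q_N - 40q_N.
The leader's first-order condition 109 - q_N = 0 yields q_N = 109.
Then q_V = (212 - 109)/2 = 103/2.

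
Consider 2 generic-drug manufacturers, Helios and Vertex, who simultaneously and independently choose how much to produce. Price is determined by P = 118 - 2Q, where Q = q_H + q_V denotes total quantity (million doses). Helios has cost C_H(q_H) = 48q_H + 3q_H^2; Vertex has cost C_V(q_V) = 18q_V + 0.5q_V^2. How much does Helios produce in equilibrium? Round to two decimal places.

Helios's profit: π_H = (118 - 2Q)q_H - (48q_H + 3q_H²). Setting ∂π_H/∂q_H = 0: 70 - 10q_H - 2(q_V) = 0.
Vertex's profit: π_V = (118 - 2Q)q_V - (18q_V + (1/2)q_V²). Setting ∂π_V/∂q_V = 0: 100 - 5q_V - 2(q_H) = 0.
So q_H = (70 - 2q_V)/10 and q_V = (100 - 2q_H)/5.
Solving the pair: q_H = 75/23, q_V = 430/23.

3.26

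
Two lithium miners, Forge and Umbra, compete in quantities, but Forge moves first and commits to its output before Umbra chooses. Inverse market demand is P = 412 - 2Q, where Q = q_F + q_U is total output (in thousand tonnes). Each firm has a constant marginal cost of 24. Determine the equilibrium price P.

The follower Umbra best-responds to any q_F: π_U = (412 - 2Q)q_U - 24q_U.
∂π_U/∂q_U = 388 - 2q_F - 4q_U = 0 gives the reaction function q_U = (388 - 2q_F)/4.
Forge substitutes q_U(q_F) into its own profit: π_F = q_F(412 - 2q_F - (388 - 2q_F)/2) - 24q_F = (218 - q_F)q_F - 24q_F.
Leader FOC: 194 - 2q_F = 0, so q_F = 97.
Then q_U = (388 - 2·97)/4 = 97/2.
Total output Q = 291/2, so price P = 412 - 2·(291/2) = 121.

121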